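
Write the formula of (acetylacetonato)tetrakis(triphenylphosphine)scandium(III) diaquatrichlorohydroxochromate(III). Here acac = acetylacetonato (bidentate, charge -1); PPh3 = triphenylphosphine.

Cation [Sc…]: ligand charges -1, Sc(III) ⇒ ion charge 2+.
Anion [Cr…]: ligand charges -4, Cr(III) ⇒ ion charge 1−.

[Sc(acac)(PPh3)4][CrCl3(H2O)2(OH)]2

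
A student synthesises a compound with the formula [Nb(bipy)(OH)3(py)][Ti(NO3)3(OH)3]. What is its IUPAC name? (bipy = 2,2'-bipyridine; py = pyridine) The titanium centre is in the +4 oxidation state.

(2,2'-bipyridine)trihydroxo(pyridine)niobium(V) trihydroxotrinitratotitanate(IV)

Both ions are complex: the cation is named first with the plain metal name, the anion second with the -ate form; each ion's ligands are alphabetised independently.
Ti is given as +4; the anion's ligand charges sum to -6, so the complex anion is 2−.
A 1:1 salt means the cation carries the equal and opposite charge, 2+.
Cation: ligand charges sum to -3; for the ion to be 2+, Nb = +5.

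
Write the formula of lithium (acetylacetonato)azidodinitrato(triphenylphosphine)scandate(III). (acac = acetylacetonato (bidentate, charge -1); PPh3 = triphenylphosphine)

Li[Sc(acac)(N3)(NO3)2(PPh3)]

Ligands: 1 acetylacetonato (acac, -1), 1 triphenylphosphine (PPh3, neutral), 1 azido (N3, -1), 2 nitrato (NO3, -1). Ligand charge sum = -4.
Charge balance with lithium (+1) requires 1 complex ion per 1 lithium.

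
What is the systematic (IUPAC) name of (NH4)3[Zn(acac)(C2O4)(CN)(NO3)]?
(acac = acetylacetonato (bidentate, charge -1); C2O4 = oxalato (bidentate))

The 3 ammonium counter-ions carry a total charge of +3, so each complex ion is 3−.
Ligand charges: 1×acetylacetonato (-1 each), 1×cyano (-1 each), 1×nitrato (-1 each), 1×oxalato (-2 each); total -5. So Zn + (-5) = 3−, giving Zn = +2.
The complex ion is anionic, so zinc takes the -ate form zincate(II).

ammonium (acetylacetonato)cyanonitratooxalatozincate(II)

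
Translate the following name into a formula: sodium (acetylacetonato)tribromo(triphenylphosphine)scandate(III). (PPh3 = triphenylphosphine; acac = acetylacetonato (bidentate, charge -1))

Ligands: 1 triphenylphosphine (PPh3, neutral), 1 acetylacetonato (acac, -1), 3 bromo (Br, -1). Ligand charge sum = -4.
With Sc in oxidation state +3, the complex ion is [Sc...]^1−.
Charge balance with sodium (+1) requires 1 complex ion per 1 sodium.

Na[Sc(acac)Br3(PPh3)]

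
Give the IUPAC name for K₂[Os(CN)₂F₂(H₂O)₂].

The 2 potassium counter-ions carry a total charge of +2, so each complex ion is 2−.
Ligand charges: 2×fluoro (-1 each), 2×cyano (-1 each), 2×aqua (neutral); total -4. So Os + (-4) = 2−, giving Os = +2.
The complex ion is anionic, so osmium takes the -ate form osmate(II).

potassium diaquadicyanodifluoroosmate(II)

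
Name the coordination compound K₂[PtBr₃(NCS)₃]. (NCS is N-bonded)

The 2 potassium counter-ions carry a total charge of +2, so each complex ion is 2−.
Ligand charges: 3×isothiocyanato (-1 each), 3×bromo (-1 each); total -6. So Pt + (-6) = 2−, giving Pt = +4.
Ligands are named alphabetically: bromo before isothiocyanato.
The complex ion is anionic, so platinum takes the -ate form platinate(IV).

potassium tribromotriisothiocyanatoplatinate(IV)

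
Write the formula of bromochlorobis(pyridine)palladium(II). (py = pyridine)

[PdBrCl(py)2]

Ligands: 1 chloro (Cl, -1), 2 pyridine (py, neutral), 1 bromo (Br, -1). Ligand charge sum = -2.
With Pd in oxidation state +2, the complex ion is [Pd...].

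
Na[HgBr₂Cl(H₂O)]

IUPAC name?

The 1 sodium counter-ion carries a total charge of +1, so each complex ion is 1−.
Ligand charges: 1×chloro (-1 each), 2×bromo (-1 each), 1×aqua (neutral); total -3. So Hg + (-3) = 1−, giving Hg = +2.
Ligands are named alphabetically: aqua before bromo before chloro.
The complex ion is anionic, so mercury takes the -ate form mercurate(II).

sodium aquadibromochloromercurate(II)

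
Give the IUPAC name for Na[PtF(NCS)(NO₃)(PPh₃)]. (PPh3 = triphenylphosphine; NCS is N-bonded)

The 1 sodium counter-ion carries a total charge of +1, so each complex ion is 1−.
Ligand charges: 1×fluoro (-1 each), 1×nitrato (-1 each), 1×triphenylphosphine (neutral), 1×isothiocyanato (-1 each); total -3. So Pt + (-3) = 1−, giving Pt = +2.
Ligands are named alphabetically: fluoro before isothiocyanato before nitrato before triphenylphosphine.
The complex ion is anionic, so platinum takes the -ate form platinate(II).

sodium fluoroisothiocyanatonitrato(triphenylphosphine)platinate(II)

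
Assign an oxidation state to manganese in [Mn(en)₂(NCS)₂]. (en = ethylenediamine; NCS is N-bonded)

+2

No counter-ion: the bracketed complex is neutral.
Ligand charges: 2×en neutral; 2×NCS = -2; sum -2.
Mn + (-2) = 0 ⇒ Mn is +2.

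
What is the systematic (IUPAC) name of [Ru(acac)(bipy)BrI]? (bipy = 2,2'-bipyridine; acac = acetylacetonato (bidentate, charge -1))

(acetylacetonato)(2,2'-bipyridine)bromoiodoruthenium(III)

There is no counter-ion, so the complex is neutral overall.
Ligand charges: 1×bromo (-1 each), 1×2,2'-bipyridine (neutral), 1×acetylacetonato (-1 each), 1×iodo (-1 each); total -3. So Ru + (-3) = 0, giving Ru = +3.
Ligands are named alphabetically: acetylacetonato before bipyridine before bromo before iodo.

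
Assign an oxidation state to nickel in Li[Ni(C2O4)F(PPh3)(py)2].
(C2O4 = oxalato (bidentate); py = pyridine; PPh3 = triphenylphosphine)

1 lithium outside the brackets (+1 each) → the complex ion is 1−.
Ligand charges: 1×F = -1; 1×C2O4 = -2; 2×py neutral; 1×PPh3 neutral; sum -3.
Ni + (-3) = 1− ⇒ Ni is +2.

+2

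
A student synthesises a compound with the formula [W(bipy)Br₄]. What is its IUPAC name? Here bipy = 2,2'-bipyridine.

There is no counter-ion, so the complex is neutral overall.
Ligand charges: 1×2,2'-bipyridine (neutral), 4×bromo (-1 each); total -4. So W + (-4) = 0, giving W = +4.
Ligands are named alphabetically: bipyridine before bromo.

(2,2'-bipyridine)tetrabromotungsten(IV)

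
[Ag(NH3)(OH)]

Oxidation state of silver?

+1

No counter-ion: the bracketed complex is neutral.
Ligand charges: 1×OH = -1; 1×NH3 neutral; sum -1.
Ag + (-1) = 0 ⇒ Ag is +1.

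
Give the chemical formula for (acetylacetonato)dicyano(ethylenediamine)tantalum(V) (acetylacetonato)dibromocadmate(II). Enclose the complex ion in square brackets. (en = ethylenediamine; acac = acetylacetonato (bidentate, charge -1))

Cation [Ta…]: ligand charges -3, Ta(V) ⇒ ion charge 2+.
Anion [Cd…]: ligand charges -3, Cd(II) ⇒ ion charge 1−.
One 2+ cation requires 2 of the 1− anion.

[Ta(acac)(CN)2(en)][Cd(acac)Br2]2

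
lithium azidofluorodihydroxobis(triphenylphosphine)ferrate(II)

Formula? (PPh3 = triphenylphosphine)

Ligands: 1 fluoro (F, -1), 2 triphenylphosphine (PPh3, neutral), 2 hydroxo (OH, -1), 1 azido (N3, -1). Ligand charge sum = -4.
With Fe in oxidation state +2, the complex ion is [Fe...]^2−.
Charge balance with lithium (+1) requires 1 complex ion per 2 lithium.

Li2[FeF(N3)(OH)2(PPh3)2]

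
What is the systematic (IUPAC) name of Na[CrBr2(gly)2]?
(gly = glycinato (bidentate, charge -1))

The 1 sodium counter-ion carries a total charge of +1, so each complex ion is 1−.
Ligand charges: 2×glycinato (-1 each), 2×bromo (-1 each); total -4. So Cr + (-4) = 1−, giving Cr = +3.
The complex ion is anionic, so chromium takes the -ate form chromate(III).

sodium dibromobis(glycinato)chromate(III)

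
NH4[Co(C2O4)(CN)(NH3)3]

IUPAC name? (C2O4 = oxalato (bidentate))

The 1 ammonium counter-ion carries a total charge of +1, so each complex ion is 1−.
Ligand charges: 1×oxalato (-2 each), 1×cyano (-1 each), 3×ammine (neutral); total -3. So Co + (-3) = 1−, giving Co = +2.
The complex ion is anionic, so cobalt takes the -ate form cobaltate(II).

ammonium triamminecyanooxalatocobaltate(II)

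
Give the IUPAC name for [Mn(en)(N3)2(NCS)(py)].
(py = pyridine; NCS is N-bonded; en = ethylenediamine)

diazido(ethylenediamine)isothiocyanato(pyridine)manganese(III)

There is no counter-ion, so the complex is neutral overall.
Ligand charges: 1×pyridine (neutral), 2×azido (-1 each), 1×isothiocyanato (-1 each), 1×ethylenediamine (neutral); total -3. So Mn + (-3) = 0, giving Mn = +3.
Ligands are named alphabetically: azido before ethylenediamine before isothiocyanato before pyridine.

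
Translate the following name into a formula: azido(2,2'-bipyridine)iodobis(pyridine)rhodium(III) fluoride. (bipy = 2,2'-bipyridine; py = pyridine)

Ligands: 1 azido (N3, -1), 1 2,2'-bipyridine (bipy, neutral), 1 iodo (I, -1), 2 pyridine (py, neutral). Ligand charge sum = -2.
With Rh in oxidation state +3, the complex ion is [Rh...]^1+.
Charge balance with fluoride (-1) requires 1 complex ion per 1 fluoride.

[Rh(bipy)I(N3)(py)2]F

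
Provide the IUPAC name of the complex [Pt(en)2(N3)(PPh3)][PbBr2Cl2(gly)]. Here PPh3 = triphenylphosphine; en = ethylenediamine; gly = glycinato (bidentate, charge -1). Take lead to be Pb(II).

azidobis(ethylenediamine)(triphenylphosphine)platinum(IV) dibromodichloro(glycinato)plumbate(II)

Pb is given as +2; the anion's ligand charges sum to -5, so the complex anion is 3−.
A 1:1 salt means the cation carries the equal and opposite charge, 3+.
Cation: ligand charges sum to -1; for the ion to be 3+, Pt = +4.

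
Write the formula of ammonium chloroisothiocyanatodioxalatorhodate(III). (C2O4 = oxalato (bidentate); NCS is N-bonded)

(NH4)3[Rh(C2O4)2Cl(NCS)]

Ligands: 2 oxalato (C2O4, -2), 1 isothiocyanato (NCS, -1), 1 chloro (Cl, -1). Ligand charge sum = -6.
With Rh in oxidation state +3, the complex ion is [Rh...]^3−.
Charge balance with ammonium (+1) requires 1 complex ion per 3 ammonium.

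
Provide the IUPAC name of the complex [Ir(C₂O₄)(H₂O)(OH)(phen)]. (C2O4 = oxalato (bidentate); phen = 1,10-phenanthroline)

There is no counter-ion, so the complex is neutral overall.
Ligand charges: 1×oxalato (-2 each), 1×hydroxo (-1 each), 1×aqua (neutral), 1×1,10-phenanthroline (neutral); total -3. So Ir + (-3) = 0, giving Ir = +3.
Ligands are named alphabetically: aqua before hydroxo before oxalato before phenanthroline.

aquahydroxooxalato(1,10-phenanthroline)iridium(III)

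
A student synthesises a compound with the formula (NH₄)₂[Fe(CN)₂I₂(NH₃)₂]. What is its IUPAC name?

The 2 ammonium counter-ions carry a total charge of +2, so each complex ion is 2−.
Ligand charges: 2×cyano (-1 each), 2×iodo (-1 each), 2×ammine (neutral); total -4. So Fe + (-4) = 2−, giving Fe = +2.
The complex ion is anionic, so iron takes the -ate form ferrate(II).

ammonium diamminedicyanodiiodoferrate(II)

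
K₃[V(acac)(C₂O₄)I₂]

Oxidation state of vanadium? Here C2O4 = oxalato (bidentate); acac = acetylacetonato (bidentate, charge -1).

3 potassium outside the brackets (+1 each) → the complex ion is 3−.
Ligand charges: 1×C2O4 = -2; 2×I = -2; 1×acac = -1; sum -5.
V + (-5) = 3− ⇒ V is +2.

+2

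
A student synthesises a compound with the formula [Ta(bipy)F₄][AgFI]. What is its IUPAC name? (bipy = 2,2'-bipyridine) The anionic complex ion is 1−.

Both ions are complex: the cation is named first with the plain metal name, the anion second with the -ate form; each ion's ligands are alphabetised independently.
The complex anion is given as 1−; its ligand charges sum to -2, so Ag = +1.
A 1:1 salt means the cation carries the equal and opposite charge, 1+.
Cation: ligand charges sum to -4; for the ion to be 1+, Ta = +5.

(2,2'-bipyridine)tetrafluorotantalum(V) fluoroiodoargentate(I)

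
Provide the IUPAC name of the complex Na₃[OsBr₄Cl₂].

The 3 sodium counter-ions carry a total charge of +3, so each complex ion is 3−.
Ligand charges: 2×chloro (-1 each), 4×bromo (-1 each); total -6. So Os + (-6) = 3−, giving Os = +3.
The complex ion is anionic, so osmium takes the -ate form osmate(III).

sodium tetrabromodichloroosmate(III)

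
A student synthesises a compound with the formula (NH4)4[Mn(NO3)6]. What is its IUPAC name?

ammonium hexanitratomanganate(II)

The 4 ammonium counter-ions carry a total charge of +4, so each complex ion is 4−.
Ligand charges: 6×nitrato (-1 each); total -6. So Mn + (-6) = 4−, giving Mn = +2.
The complex ion is anionic, so manganese takes the -ate form manganate(II).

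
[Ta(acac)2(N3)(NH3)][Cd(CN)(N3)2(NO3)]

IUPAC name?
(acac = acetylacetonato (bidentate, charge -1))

bis(acetylacetonato)ammineazidotantalum(V) diazidocyanonitratocadmate(II)

Cadmium is always +2 in its complexes; the anion's ligand charges sum to -4, so the complex anion is 2−.
A 1:1 salt means the cation carries the equal and opposite charge, 2+.
Cation: ligand charges sum to -3; for the ion to be 2+, Ta = +5.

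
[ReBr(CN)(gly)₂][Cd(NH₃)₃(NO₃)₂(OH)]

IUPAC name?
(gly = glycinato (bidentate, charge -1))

Cadmium is always +2 in its complexes; the anion's ligand charges sum to -3, so the complex anion is 1−.
A 1:1 salt means the cation carries the equal and opposite charge, 1+.
Cation: ligand charges sum to -4; for the ion to be 1+, Re = +5.

bromocyanobis(glycinato)rhenium(V) triamminehydroxodinitratocadmate(II)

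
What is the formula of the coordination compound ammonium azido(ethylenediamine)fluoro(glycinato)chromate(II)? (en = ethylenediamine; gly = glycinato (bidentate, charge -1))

NH4[Cr(en)F(gly)(N3)]

Ligands: 1 ethylenediamine (en, neutral), 1 fluoro (F, -1), 1 glycinato (gly, -1), 1 azido (N3, -1). Ligand charge sum = -3.
With Cr in oxidation state +2, the complex ion is [Cr...]^1−.
Charge balance with ammonium (+1) requires 1 complex ion per 1 ammonium.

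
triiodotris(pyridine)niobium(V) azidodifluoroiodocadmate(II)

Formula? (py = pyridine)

Cation [Nb…]: ligand charges -3, Nb(V) ⇒ ion charge 2+.
Anion [Cd…]: ligand charges -4, Cd(II) ⇒ ion charge 2−.
One 2+ cation balances one 2− anion.

[NbI3(py)3][CdF2I(N3)]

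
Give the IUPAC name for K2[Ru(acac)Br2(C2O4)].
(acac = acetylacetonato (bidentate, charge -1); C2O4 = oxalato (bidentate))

potassium (acetylacetonato)dibromooxalatoruthenate(III)

The 2 potassium counter-ions carry a total charge of +2, so each complex ion is 2−.
Ligand charges: 1×acetylacetonato (-1 each), 1×oxalato (-2 each), 2×bromo (-1 each); total -5. So Ru + (-5) = 2−, giving Ru = +3.
The complex ion is anionic, so ruthenium takes the -ate form ruthenate(III).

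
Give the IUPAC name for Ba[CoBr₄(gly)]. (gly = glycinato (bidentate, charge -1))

The 1 barium counter-ion carries a total charge of +2, so each complex ion is 2−.
Ligand charges: 4×bromo (-1 each), 1×glycinato (-1 each); total -5. So Co + (-5) = 2−, giving Co = +3.
Ligands are named alphabetically: bromo before glycinato.
The complex ion is anionic, so cobalt takes the -ate form cobaltate(III).

barium tetrabromo(glycinato)cobaltate(III)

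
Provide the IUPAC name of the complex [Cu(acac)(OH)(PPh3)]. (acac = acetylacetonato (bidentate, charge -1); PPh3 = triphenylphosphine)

(acetylacetonato)hydroxo(triphenylphosphine)copper(II)

There is no counter-ion, so the complex is neutral overall.
Ligand charges: 1×acetylacetonato (-1 each), 1×triphenylphosphine (neutral), 1×hydroxo (-1 each); total -2. So Cu + (-2) = 0, giving Cu = +2.
Ligands are named alphabetically: acetylacetonato before hydroxo before triphenylphosphine.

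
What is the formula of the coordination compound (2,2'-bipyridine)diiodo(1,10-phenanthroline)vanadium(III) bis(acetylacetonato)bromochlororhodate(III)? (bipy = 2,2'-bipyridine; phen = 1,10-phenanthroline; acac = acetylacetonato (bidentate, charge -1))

Cation [V…]: ligand charges -2, V(III) ⇒ ion charge 1+.
Anion [Rh…]: ligand charges -4, Rh(III) ⇒ ion charge 1−.
One 1+ cation balances one 1− anion.

[V(bipy)I2(phen)][Rh(acac)2BrCl]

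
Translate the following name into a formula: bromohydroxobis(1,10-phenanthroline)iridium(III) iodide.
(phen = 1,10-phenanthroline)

[IrBr(OH)(phen)2]I

Ligands: 2 1,10-phenanthroline (phen, neutral), 1 hydroxo (OH, -1), 1 bromo (Br, -1). Ligand charge sum = -2.
With Ir in oxidation state +3, the complex ion is [Ir...]^1+.
Charge balance with iodide (-1) requires 1 complex ion per 1 iodide.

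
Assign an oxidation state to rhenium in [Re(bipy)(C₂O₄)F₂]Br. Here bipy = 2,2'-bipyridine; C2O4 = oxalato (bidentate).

+5

1 bromide outside the brackets (-1 each) → the complex ion is 1+.
Ligand charges: 2×F = -2; 1×bipy neutral; 1×C2O4 = -2; sum -4.
Re + (-4) = 1+ ⇒ Re is +5.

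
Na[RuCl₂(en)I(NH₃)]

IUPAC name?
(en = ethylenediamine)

sodium amminedichloro(ethylenediamine)iodoruthenate(II)

The 1 sodium counter-ion carries a total charge of +1, so each complex ion is 1−.
Ligand charges: 1×iodo (-1 each), 2×chloro (-1 each), 1×ammine (neutral), 1×ethylenediamine (neutral); total -3. So Ru + (-3) = 1−, giving Ru = +2.
The complex ion is anionic, so ruthenium takes the -ate form ruthenate(II).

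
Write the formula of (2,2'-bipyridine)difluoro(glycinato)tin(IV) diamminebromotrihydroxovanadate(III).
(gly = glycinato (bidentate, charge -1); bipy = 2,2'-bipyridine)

Cation [Sn…]: ligand charges -3, Sn(IV) ⇒ ion charge 1+.
Anion [V…]: ligand charges -4, V(III) ⇒ ion charge 1−.
One 1+ cation balances one 1− anion.

[Sn(bipy)F2(gly)][VBr(NH3)2(OH)3]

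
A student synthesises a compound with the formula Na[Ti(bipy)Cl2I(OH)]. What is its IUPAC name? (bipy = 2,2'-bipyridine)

The 1 sodium counter-ion carries a total charge of +1, so each complex ion is 1−.
Ligand charges: 1×hydroxo (-1 each), 1×iodo (-1 each), 2×chloro (-1 each), 1×2,2'-bipyridine (neutral); total -4. So Ti + (-4) = 1−, giving Ti = +3.
Ligands are named alphabetically: bipyridine before chloro before hydroxo before iodo.
The complex ion is anionic, so titanium takes the -ate form titanate(III).

sodium (2,2'-bipyridine)dichlorohydroxoiodotitanate(III)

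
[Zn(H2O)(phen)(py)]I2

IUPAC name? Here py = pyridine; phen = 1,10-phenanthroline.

The 2 iodide counter-ions carry a total charge of -2, so each complex ion is 2+.
Ligand charges: 1×aqua (neutral), 1×pyridine (neutral), 1×1,10-phenanthroline (neutral); total 0. So Zn + (0) = 2+, giving Zn = +2.
Ligands are named alphabetically: aqua before phenanthroline before pyridine.

aqua(1,10-phenanthroline)(pyridine)zinc(II) iodide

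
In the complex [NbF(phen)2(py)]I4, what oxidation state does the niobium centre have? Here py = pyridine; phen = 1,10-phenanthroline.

4 iodide outside the brackets (-1 each) → the complex ion is 4+.
Ligand charges: 1×py neutral; 2×phen neutral; 1×F = -1; sum -1.
Nb + (-1) = 4+ ⇒ Nb is +5.

+5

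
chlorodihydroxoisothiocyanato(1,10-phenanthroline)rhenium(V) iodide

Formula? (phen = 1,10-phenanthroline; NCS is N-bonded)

Ligands: 1 1,10-phenanthroline (phen, neutral), 1 isothiocyanato (NCS, -1), 1 chloro (Cl, -1), 2 hydroxo (OH, -1). Ligand charge sum = -4.
With Re in oxidation state +5, the complex ion is [Re...]^1+.
Charge balance with iodide (-1) requires 1 complex ion per 1 iodide.

[ReCl(NCS)(OH)2(phen)]I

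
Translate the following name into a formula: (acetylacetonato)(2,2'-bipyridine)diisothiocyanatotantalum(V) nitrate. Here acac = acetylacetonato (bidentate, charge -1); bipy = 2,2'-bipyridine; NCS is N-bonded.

[Ta(acac)(bipy)(NCS)2](NO3)2

Ligands: 1 acetylacetonato (acac, -1), 1 2,2'-bipyridine (bipy, neutral), 2 isothiocyanato (NCS, -1). Ligand charge sum = -3.
Charge balance with nitrate (-1) requires 1 complex ion per 2 nitrate.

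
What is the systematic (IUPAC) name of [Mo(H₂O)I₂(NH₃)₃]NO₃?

triammineaquadiiodomolybdenum(III) nitrate

The 1 nitrate counter-ion carries a total charge of -1, so each complex ion is 1+.
Ligand charges: 2×iodo (-1 each), 1×aqua (neutral), 3×ammine (neutral); total -2. So Mo + (-2) = 1+, giving Mo = +3.
Ligands are named alphabetically: ammine before aqua before iodo.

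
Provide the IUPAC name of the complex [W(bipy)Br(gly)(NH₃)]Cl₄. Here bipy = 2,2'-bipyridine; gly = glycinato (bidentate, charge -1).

The 4 chloride counter-ions carry a total charge of -4, so each complex ion is 4+.
Ligand charges: 1×2,2'-bipyridine (neutral), 1×bromo (-1 each), 1×glycinato (-1 each), 1×ammine (neutral); total -2. So W + (-2) = 4+, giving W = +6.
Ligands are named alphabetically: ammine before bipyridine before bromo before glycinato.

ammine(2,2'-bipyridine)bromo(glycinato)tungsten(VI) chloride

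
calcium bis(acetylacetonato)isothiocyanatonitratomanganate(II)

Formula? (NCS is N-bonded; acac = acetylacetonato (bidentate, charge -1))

Ligands: 1 isothiocyanato (NCS, -1), 1 nitrato (NO3, -1), 2 acetylacetonato (acac, -1). Ligand charge sum = -4.
Charge balance with calcium (+2) requires 1 complex ion per 1 calcium.

Ca[Mn(acac)2(NCS)(NO3)]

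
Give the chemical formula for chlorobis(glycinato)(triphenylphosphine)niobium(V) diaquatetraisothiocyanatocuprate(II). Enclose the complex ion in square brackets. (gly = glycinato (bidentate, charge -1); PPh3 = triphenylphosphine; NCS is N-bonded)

Cation [Nb…]: ligand charges -3, Nb(V) ⇒ ion charge 2+.
Anion [Cu…]: ligand charges -4, Cu(II) ⇒ ion charge 2−.
One 2+ cation balances one 2− anion.

[NbCl(gly)2(PPh3)][Cu(H2O)2(NCS)4]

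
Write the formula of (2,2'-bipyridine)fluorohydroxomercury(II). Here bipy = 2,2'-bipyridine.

[Hg(bipy)F(OH)]

Ligands: 1 fluoro (F, -1), 1 hydroxo (OH, -1), 1 2,2'-bipyridine (bipy, neutral). Ligand charge sum = -2.
With Hg in oxidation state +2, the complex ion is [Hg...].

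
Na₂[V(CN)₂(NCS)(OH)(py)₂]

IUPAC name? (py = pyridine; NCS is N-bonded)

The 2 sodium counter-ions carry a total charge of +2, so each complex ion is 2−.
Ligand charges: 2×pyridine (neutral), 1×isothiocyanato (-1 each), 1×hydroxo (-1 each), 2×cyano (-1 each); total -4. So V + (-4) = 2−, giving V = +2.
Ligands are named alphabetically: cyano before hydroxo before isothiocyanato before pyridine.
The complex ion is anionic, so vanadium takes the -ate form vanadate(II).

sodium dicyanohydroxoisothiocyanatobis(pyridine)vanadate(II)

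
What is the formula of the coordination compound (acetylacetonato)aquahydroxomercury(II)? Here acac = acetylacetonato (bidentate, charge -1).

Ligands: 1 aqua (H2O, neutral), 1 acetylacetonato (acac, -1), 1 hydroxo (OH, -1). Ligand charge sum = -2.
With Hg in oxidation state +2, the complex ion is [Hg...].

[Hg(acac)(H2O)(OH)]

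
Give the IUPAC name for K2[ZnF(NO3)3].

potassium fluorotrinitratozincate(II)

The 2 potassium counter-ions carry a total charge of +2, so each complex ion is 2−.
Ligand charges: 1×fluoro (-1 each), 3×nitrato (-1 each); total -4. So Zn + (-4) = 2−, giving Zn = +2.
The complex ion is anionic, so zinc takes the -ate form zincate(II).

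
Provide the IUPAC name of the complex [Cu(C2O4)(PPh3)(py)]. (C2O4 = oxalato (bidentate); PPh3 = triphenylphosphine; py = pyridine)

There is no counter-ion, so the complex is neutral overall.
Ligand charges: 1×oxalato (-2 each), 1×triphenylphosphine (neutral), 1×pyridine (neutral); total -2. So Cu + (-2) = 0, giving Cu = +2.
Ligands are named alphabetically: oxalato before pyridine before triphenylphosphine.

oxalato(pyridine)(triphenylphosphine)copper(II)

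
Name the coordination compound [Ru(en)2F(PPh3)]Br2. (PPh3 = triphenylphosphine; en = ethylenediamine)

The 2 bromide counter-ions carry a total charge of -2, so each complex ion is 2+.
Ligand charges: 1×triphenylphosphine (neutral), 1×fluoro (-1 each), 2×ethylenediamine (neutral); total -1. So Ru + (-1) = 2+, giving Ru = +3.
Ligands are named alphabetically: ethylenediamine before fluoro before triphenylphosphine.

bis(ethylenediamine)fluoro(triphenylphosphine)ruthenium(III) bromide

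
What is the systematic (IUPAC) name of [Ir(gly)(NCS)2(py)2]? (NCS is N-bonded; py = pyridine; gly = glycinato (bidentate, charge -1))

There is no counter-ion, so the complex is neutral overall.
Ligand charges: 2×isothiocyanato (-1 each), 2×pyridine (neutral), 1×glycinato (-1 each); total -3. So Ir + (-3) = 0, giving Ir = +3.
Ligands are named alphabetically: glycinato before isothiocyanato before pyridine.

(glycinato)diisothiocyanatobis(pyridine)iridium(III)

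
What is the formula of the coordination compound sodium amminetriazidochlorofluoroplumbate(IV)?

Ligands: 3 azido (N3, -1), 1 chloro (Cl, -1), 1 fluoro (F, -1), 1 ammine (NH3, neutral). Ligand charge sum = -5.
Charge balance with sodium (+1) requires 1 complex ion per 1 sodium.

Na[PbClF(N3)3(NH3)]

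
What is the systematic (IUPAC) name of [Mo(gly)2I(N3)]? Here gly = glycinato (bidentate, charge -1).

There is no counter-ion, so the complex is neutral overall.
Ligand charges: 1×azido (-1 each), 2×glycinato (-1 each), 1×iodo (-1 each); total -4. So Mo + (-4) = 0, giving Mo = +4.
Ligands are named alphabetically: azido before glycinato before iodo.

azidobis(glycinato)iodomolybdenum(IV)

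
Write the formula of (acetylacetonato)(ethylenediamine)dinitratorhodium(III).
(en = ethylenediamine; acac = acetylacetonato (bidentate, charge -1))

Ligands: 2 nitrato (NO3, -1), 1 ethylenediamine (en, neutral), 1 acetylacetonato (acac, -1). Ligand charge sum = -3.
With Rh in oxidation state +3, the complex ion is [Rh...].

[Rh(acac)(en)(NO3)2]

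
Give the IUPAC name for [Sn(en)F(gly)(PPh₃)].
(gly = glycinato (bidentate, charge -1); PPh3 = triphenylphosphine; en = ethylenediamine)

(ethylenediamine)fluoro(glycinato)(triphenylphosphine)tin(II)

There is no counter-ion, so the complex is neutral overall.
Ligand charges: 1×glycinato (-1 each), 1×triphenylphosphine (neutral), 1×ethylenediamine (neutral), 1×fluoro (-1 each); total -2. So Sn + (-2) = 0, giving Sn = +2.
Ligands are named alphabetically: ethylenediamine before fluoro before glycinato before triphenylphosphine.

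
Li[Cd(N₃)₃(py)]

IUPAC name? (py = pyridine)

lithium triazido(pyridine)cadmate(II)

The 1 lithium counter-ion carries a total charge of +1, so each complex ion is 1−.
Ligand charges: 3×azido (-1 each), 1×pyridine (neutral); total -3. So Cd + (-3) = 1−, giving Cd = +2.
Ligands are named alphabetically: azido before pyridine.
The complex ion is anionic, so cadmium takes the -ate form cadmate(II).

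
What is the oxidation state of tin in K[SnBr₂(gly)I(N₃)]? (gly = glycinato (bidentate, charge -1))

+4

1 potassium outside the brackets (+1 each) → the complex ion is 1−.
Ligand charges: 1×N3 = -1; 1×gly = -1; 1×I = -1; 2×Br = -2; sum -5.
Sn + (-5) = 1− ⇒ Sn is +4.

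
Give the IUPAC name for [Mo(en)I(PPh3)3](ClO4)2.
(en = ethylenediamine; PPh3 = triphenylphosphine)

The 2 perchlorate counter-ions carry a total charge of -2, so each complex ion is 2+.
Ligand charges: 1×ethylenediamine (neutral), 3×triphenylphosphine (neutral), 1×iodo (-1 each); total -1. So Mo + (-1) = 2+, giving Mo = +3.
Ligands are named alphabetically: ethylenediamine before iodo before triphenylphosphine.

(ethylenediamine)iodotris(triphenylphosphine)molybdenum(III) perchlorate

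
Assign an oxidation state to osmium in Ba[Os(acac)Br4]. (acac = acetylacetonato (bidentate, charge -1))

1 barium outside the brackets (+2 each) → the complex ion is 2−.
Ligand charges: 1×acac = -1; 4×Br = -4; sum -5.
Os + (-5) = 2− ⇒ Os is +3.

+3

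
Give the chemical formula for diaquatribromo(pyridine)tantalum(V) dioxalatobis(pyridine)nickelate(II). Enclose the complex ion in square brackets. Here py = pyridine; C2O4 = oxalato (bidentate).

[TaBr3(H2O)2(py)][Ni(C2O4)2(py)2]

Cation [Ta…]: ligand charges -3, Ta(V) ⇒ ion charge 2+.
Anion [Ni…]: ligand charges -4, Ni(II) ⇒ ion charge 2−.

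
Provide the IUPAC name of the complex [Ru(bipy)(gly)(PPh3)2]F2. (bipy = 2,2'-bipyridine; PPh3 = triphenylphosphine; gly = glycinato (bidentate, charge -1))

(2,2'-bipyridine)(glycinato)bis(triphenylphosphine)ruthenium(III) fluoride

The 2 fluoride counter-ions carry a total charge of -2, so each complex ion is 2+.
Ligand charges: 1×2,2'-bipyridine (neutral), 2×triphenylphosphine (neutral), 1×glycinato (-1 each); total -1. So Ru + (-1) = 2+, giving Ru = +3.
Ligands are named alphabetically: bipyridine before glycinato before triphenylphosphine.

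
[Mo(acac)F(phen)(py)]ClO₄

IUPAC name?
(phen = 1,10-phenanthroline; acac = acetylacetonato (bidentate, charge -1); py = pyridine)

(acetylacetonato)fluoro(1,10-phenanthroline)(pyridine)molybdenum(III) perchlorate

The 1 perchlorate counter-ion carries a total charge of -1, so each complex ion is 1+.
Ligand charges: 1×1,10-phenanthroline (neutral), 1×fluoro (-1 each), 1×acetylacetonato (-1 each), 1×pyridine (neutral); total -2. So Mo + (-2) = 1+, giving Mo = +3.
Ligands are named alphabetically: acetylacetonato before fluoro before phenanthroline before pyridine.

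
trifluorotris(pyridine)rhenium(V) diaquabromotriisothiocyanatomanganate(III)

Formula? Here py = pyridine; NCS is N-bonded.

Cation [Re…]: ligand charges -3, Re(V) ⇒ ion charge 2+.
Anion [Mn…]: ligand charges -4, Mn(III) ⇒ ion charge 1−.

[ReF3(py)3][MnBr(H2O)2(NCS)3]2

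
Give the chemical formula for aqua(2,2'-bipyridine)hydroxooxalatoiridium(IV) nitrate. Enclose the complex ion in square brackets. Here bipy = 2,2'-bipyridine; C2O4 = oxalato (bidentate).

Ligands: 1 hydroxo (OH, -1), 1 2,2'-bipyridine (bipy, neutral), 1 oxalato (C2O4, -2), 1 aqua (H2O, neutral). Ligand charge sum = -3.
With Ir in oxidation state +4, the complex ion is [Ir...]^1+.
Charge balance with nitrate (-1) requires 1 complex ion per 1 nitrate.

[Ir(bipy)(C2O4)(H2O)(OH)]NO3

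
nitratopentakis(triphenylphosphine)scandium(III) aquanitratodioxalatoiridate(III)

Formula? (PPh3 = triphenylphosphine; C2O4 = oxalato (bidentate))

Cation [Sc…]: ligand charges -1, Sc(III) ⇒ ion charge 2+.
Anion [Ir…]: ligand charges -5, Ir(III) ⇒ ion charge 2−.
One 2+ cation balances one 2− anion.

[Sc(NO3)(PPh3)5][Ir(C2O4)2(H2O)(NO3)]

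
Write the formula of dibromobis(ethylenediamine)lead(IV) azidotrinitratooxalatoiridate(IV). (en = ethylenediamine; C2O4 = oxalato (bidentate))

[PbBr2(en)2][Ir(C2O4)(N3)(NO3)3]

Cation [Pb…]: ligand charges -2, Pb(IV) ⇒ ion charge 2+.
Anion [Ir…]: ligand charges -6, Ir(IV) ⇒ ion charge 2−.
One 2+ cation balances one 2− anion.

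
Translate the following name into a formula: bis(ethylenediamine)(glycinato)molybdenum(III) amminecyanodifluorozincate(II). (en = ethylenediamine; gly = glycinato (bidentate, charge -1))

[Mo(en)2(gly)][Zn(CN)F2(NH3)]2

Cation [Mo…]: ligand charges -1, Mo(III) ⇒ ion charge 2+.
Anion [Zn…]: ligand charges -3, Zn(II) ⇒ ion charge 1−.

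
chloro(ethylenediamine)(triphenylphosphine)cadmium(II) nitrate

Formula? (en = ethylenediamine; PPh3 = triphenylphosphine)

Ligands: 1 ethylenediamine (en, neutral), 1 triphenylphosphine (PPh3, neutral), 1 chloro (Cl, -1). Ligand charge sum = -1.
With Cd in oxidation state +2, the complex ion is [Cd...]^1+.
Charge balance with nitrate (-1) requires 1 complex ion per 1 nitrate.

[CdCl(en)(PPh3)]NO3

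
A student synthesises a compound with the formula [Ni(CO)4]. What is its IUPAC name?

There is no counter-ion, so the complex is neutral overall.
Ligand charges: 4×carbonyl (neutral); total 0. So Ni + (0) = 0, giving Ni = 0.

tetracarbonylnickel(0)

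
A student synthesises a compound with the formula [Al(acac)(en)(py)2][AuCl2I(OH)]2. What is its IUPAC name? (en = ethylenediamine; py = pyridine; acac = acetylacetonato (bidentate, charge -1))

Both ions are complex: the cation is named first with the plain metal name, the anion second with the -ate form; each ion's ligands are alphabetised independently.
Aluminium is always +3 in its complexes; the cation's ligand charges sum to -1, so the complex cation is 2+.
With 2 anions per cation, each anion must be 2/2 = 1−.
Anion: ligand charges sum to -4; for the ion to be 1−, Au = +3.

(acetylacetonato)(ethylenediamine)bis(pyridine)aluminium(III) dichlorohydroxoiodoaurate(III)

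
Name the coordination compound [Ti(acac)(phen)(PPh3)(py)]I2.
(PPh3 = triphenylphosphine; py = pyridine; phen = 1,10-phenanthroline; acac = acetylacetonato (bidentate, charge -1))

(acetylacetonato)(1,10-phenanthroline)(pyridine)(triphenylphosphine)titanium(III) iodide

The 2 iodide counter-ions carry a total charge of -2, so each complex ion is 2+.
Ligand charges: 1×triphenylphosphine (neutral), 1×pyridine (neutral), 1×1,10-phenanthroline (neutral), 1×acetylacetonato (-1 each); total -1. So Ti + (-1) = 2+, giving Ti = +3.
Ligands are named alphabetically: acetylacetonato before phenanthroline before pyridine before triphenylphosphine.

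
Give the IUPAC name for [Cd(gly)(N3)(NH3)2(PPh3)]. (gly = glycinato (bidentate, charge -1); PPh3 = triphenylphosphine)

There is no counter-ion, so the complex is neutral overall.
Ligand charges: 1×azido (-1 each), 1×glycinato (-1 each), 1×triphenylphosphine (neutral), 2×ammine (neutral); total -2. So Cd + (-2) = 0, giving Cd = +2.
Ligands are named alphabetically: ammine before azido before glycinato before triphenylphosphine.

diammineazido(glycinato)(triphenylphosphine)cadmium(II)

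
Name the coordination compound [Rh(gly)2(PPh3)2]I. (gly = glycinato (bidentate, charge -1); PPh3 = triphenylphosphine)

The 1 iodide counter-ion carries a total charge of -1, so each complex ion is 1+.
Ligand charges: 2×glycinato (-1 each), 2×triphenylphosphine (neutral); total -2. So Rh + (-2) = 1+, giving Rh = +3.
Ligands are named alphabetically: glycinato before triphenylphosphine.

bis(glycinato)bis(triphenylphosphine)rhodium(III) iodide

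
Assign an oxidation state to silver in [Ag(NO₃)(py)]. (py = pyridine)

+1

No counter-ion: the bracketed complex is neutral.
Ligand charges: 1×py neutral; 1×NO3 = -1; sum -1.
Ag + (-1) = 0 ⇒ Ag is +1.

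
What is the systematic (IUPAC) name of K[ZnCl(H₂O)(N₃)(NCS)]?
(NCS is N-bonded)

potassium aquaazidochloroisothiocyanatozincate(II)

The 1 potassium counter-ion carries a total charge of +1, so each complex ion is 1−.
Ligand charges: 1×aqua (neutral), 1×isothiocyanato (-1 each), 1×chloro (-1 each), 1×azido (-1 each); total -3. So Zn + (-3) = 1−, giving Zn = +2.
The complex ion is anionic, so zinc takes the -ate form zincate(II).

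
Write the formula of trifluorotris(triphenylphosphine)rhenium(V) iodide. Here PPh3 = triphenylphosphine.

[ReF3(PPh3)3]I2

Ligands: 3 fluoro (F, -1), 3 triphenylphosphine (PPh3, neutral). Ligand charge sum = -3.
Charge balance with iodide (-1) requires 1 complex ion per 2 iodide.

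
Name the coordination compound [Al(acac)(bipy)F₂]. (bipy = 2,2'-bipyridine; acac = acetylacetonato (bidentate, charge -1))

(acetylacetonato)(2,2'-bipyridine)difluoroaluminium(III)

There is no counter-ion, so the complex is neutral overall.
Ligand charges: 1×2,2'-bipyridine (neutral), 2×fluoro (-1 each), 1×acetylacetonato (-1 each); total -3. So Al + (-3) = 0, giving Al = +3.
Ligands are named alphabetically: acetylacetonato before bipyridine before fluoro.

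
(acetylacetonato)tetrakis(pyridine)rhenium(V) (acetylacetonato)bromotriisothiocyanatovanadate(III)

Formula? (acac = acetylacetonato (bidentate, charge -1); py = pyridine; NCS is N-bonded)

Cation [Re…]: ligand charges -1, Re(V) ⇒ ion charge 4+.
Anion [V…]: ligand charges -5, V(III) ⇒ ion charge 2−.

[Re(acac)(py)4][V(acac)Br(NCS)3]2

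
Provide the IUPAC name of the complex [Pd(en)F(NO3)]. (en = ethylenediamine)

There is no counter-ion, so the complex is neutral overall.
Ligand charges: 1×nitrato (-1 each), 1×fluoro (-1 each), 1×ethylenediamine (neutral); total -2. So Pd + (-2) = 0, giving Pd = +2.
Ligands are named alphabetically: ethylenediamine before fluoro before nitrato.

(ethylenediamine)fluoronitratopalladium(II)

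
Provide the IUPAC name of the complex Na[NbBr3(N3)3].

sodium triazidotribromoniobate(V)

The 1 sodium counter-ion carries a total charge of +1, so each complex ion is 1−.
Ligand charges: 3×bromo (-1 each), 3×azido (-1 each); total -6. So Nb + (-6) = 1−, giving Nb = +5.
Ligands are named alphabetically: azido before bromo.
The complex ion is anionic, so niobium takes the -ate form niobate(V).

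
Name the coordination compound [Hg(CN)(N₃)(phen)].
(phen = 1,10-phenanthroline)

azidocyano(1,10-phenanthroline)mercury(II)

There is no counter-ion, so the complex is neutral overall.
Ligand charges: 1×azido (-1 each), 1×1,10-phenanthroline (neutral), 1×cyano (-1 each); total -2. So Hg + (-2) = 0, giving Hg = +2.
Ligands are named alphabetically: azido before cyano before phenanthroline.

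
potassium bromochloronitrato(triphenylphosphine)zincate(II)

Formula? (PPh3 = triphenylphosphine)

K[ZnBrCl(NO3)(PPh3)]

Ligands: 1 bromo (Br, -1), 1 nitrato (NO3, -1), 1 chloro (Cl, -1), 1 triphenylphosphine (PPh3, neutral). Ligand charge sum = -3.
With Zn in oxidation state +2, the complex ion is [Zn...]^1−.
Charge balance with potassium (+1) requires 1 complex ion per 1 potassium.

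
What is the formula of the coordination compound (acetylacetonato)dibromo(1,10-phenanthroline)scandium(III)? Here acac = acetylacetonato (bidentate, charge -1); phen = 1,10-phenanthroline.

[Sc(acac)Br2(phen)]

Ligands: 2 bromo (Br, -1), 1 acetylacetonato (acac, -1), 1 1,10-phenanthroline (phen, neutral). Ligand charge sum = -3.
With Sc in oxidation state +3, the complex ion is [Sc...].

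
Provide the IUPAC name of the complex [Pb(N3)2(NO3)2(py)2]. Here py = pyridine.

There is no counter-ion, so the complex is neutral overall.
Ligand charges: 2×pyridine (neutral), 2×azido (-1 each), 2×nitrato (-1 each); total -4. So Pb + (-4) = 0, giving Pb = +4.
Ligands are named alphabetically: azido before nitrato before pyridine.

diazidodinitratobis(pyridine)lead(IV)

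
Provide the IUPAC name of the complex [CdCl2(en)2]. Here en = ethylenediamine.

dichlorobis(ethylenediamine)cadmium(II)

There is no counter-ion, so the complex is neutral overall.
Ligand charges: 2×chloro (-1 each), 2×ethylenediamine (neutral); total -2. So Cd + (-2) = 0, giving Cd = +2.
Ligands are named alphabetically: chloro before ethylenediamine.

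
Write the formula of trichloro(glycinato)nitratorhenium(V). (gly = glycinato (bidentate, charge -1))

[ReCl3(gly)(NO3)]

Ligands: 1 nitrato (NO3, -1), 1 glycinato (gly, -1), 3 chloro (Cl, -1). Ligand charge sum = -5.
With Re in oxidation state +5, the complex ion is [Re...].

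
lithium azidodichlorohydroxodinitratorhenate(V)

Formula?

Ligands: 2 chloro (Cl, -1), 1 azido (N3, -1), 1 hydroxo (OH, -1), 2 nitrato (NO3, -1). Ligand charge sum = -6.
With Re in oxidation state +5, the complex ion is [Re...]^1−.
Charge balance with lithium (+1) requires 1 complex ion per 1 lithium.

Li[ReCl2(N3)(NO3)2(OH)]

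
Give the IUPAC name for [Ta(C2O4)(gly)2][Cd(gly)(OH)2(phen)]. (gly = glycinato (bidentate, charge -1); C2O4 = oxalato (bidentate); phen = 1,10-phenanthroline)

Cadmium is always +2 in its complexes; the anion's ligand charges sum to -3, so the complex anion is 1−.
A 1:1 salt means the cation carries the equal and opposite charge, 1+.
Cation: ligand charges sum to -4; for the ion to be 1+, Ta = +5.

bis(glycinato)oxalatotantalum(V) (glycinato)dihydroxo(1,10-phenanthroline)cadmate(II)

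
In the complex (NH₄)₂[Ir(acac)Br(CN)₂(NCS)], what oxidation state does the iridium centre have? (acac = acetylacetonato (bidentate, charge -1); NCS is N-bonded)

+3

2 ammonium outside the brackets (+1 each) → the complex ion is 2−.
Ligand charges: 1×acac = -1; 1×Br = -1; 1×NCS = -1; 2×CN = -2; sum -5.
Ir + (-5) = 2− ⇒ Ir is +3.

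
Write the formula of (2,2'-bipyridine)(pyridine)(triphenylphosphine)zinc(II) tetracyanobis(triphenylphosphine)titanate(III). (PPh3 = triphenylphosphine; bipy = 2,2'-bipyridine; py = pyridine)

[Zn(bipy)(PPh3)(py)][Ti(CN)4(PPh3)2]2

Cation [Zn…]: ligand charges 0, Zn(II) ⇒ ion charge 2+.
Anion [Ti…]: ligand charges -4, Ti(III) ⇒ ion charge 1−.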